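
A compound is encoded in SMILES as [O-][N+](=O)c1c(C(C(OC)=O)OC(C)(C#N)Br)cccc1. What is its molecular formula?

C12H11BrN2O5

Heavy atoms from the SMILES: 1 Br, 12 C, 2 N, 5 O.
Implicit hydrogens by atom environment:
  4 × C (aromatic): 1 H each → 4
  4 × O: no H
  3 × C: no H
  2 × C: 3 H each → 6
  2 × C (aromatic): no H
  1 × Br: no H
  1 × C: 1 H
  1 × N: no H
  1 × N (charge +1): no H
  1 × O (charge -1): no H
  Total hydrogens = 11.
Molecular formula: C12H11BrN2O5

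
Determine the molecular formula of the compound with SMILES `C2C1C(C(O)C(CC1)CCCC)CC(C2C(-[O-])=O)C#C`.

C17H25O3-

Heavy atoms from the SMILES: 17 C, 3 O.
Implicit hydrogens by atom environment:
  7 × C: 2 H each → 14
  7 × C: 1 H each → 7
  2 × C: no H
  1 × C: 3 H
  1 × O: 1 H
  1 × O: no H
  1 × O (charge -1): no H
  Total hydrogens = 25.
Net charge -1.
Molecular formula: C17H25O3-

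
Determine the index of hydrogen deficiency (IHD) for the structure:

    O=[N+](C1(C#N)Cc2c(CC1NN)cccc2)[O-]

8

Molecular formula from the SMILES: C11H12N4O2.
DoU = (2C + 2 + N − H − X)/2 = (2·11 + 2 + 4 − 12 − 0)/2 = 16/2 = 8.
(Structurally: 2 ring(s) + 6 π bond(s) = 8.)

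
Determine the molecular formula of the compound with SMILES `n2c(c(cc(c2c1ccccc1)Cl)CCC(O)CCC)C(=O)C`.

C19H22ClNO2

Heavy atoms from the SMILES: 19 C, 1 Cl, 1 N, 2 O.
Implicit hydrogens by atom environment:
  6 × C (aromatic): 1 H each → 6
  5 × C (aromatic): no H
  4 × C: 2 H each → 8
  2 × C: 3 H each → 6
  1 × C: 1 H
  1 × C: no H
  1 × Cl: no H
  1 × N (aromatic): no H
  1 × O: 1 H
  1 × O: no H
  Total hydrogens = 22.
Molecular formula: C19H22ClNO2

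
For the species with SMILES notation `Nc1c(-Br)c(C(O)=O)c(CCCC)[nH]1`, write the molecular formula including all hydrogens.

C9H13BrN2O2

Heavy atoms from the SMILES: 1 Br, 9 C, 2 N, 2 O.
Implicit hydrogens by atom environment:
  4 × C (aromatic): no H
  3 × C: 2 H each → 6
  1 × Br: no H
  1 × C: 3 H
  1 × C: no H
  1 × N: 2 H
  1 × N (aromatic): 1 H
  1 × O: 1 H
  1 × O: no H
  Total hydrogens = 13.
Molecular formula: C9H13BrN2O2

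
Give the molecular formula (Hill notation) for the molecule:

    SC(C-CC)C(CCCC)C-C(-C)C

C13H28S

Heavy atoms from the SMILES: 13 C, 1 S.
Implicit hydrogens by atom environment:
  6 × C: 2 H each → 12
  4 × C: 3 H each → 12
  3 × C: 1 H each → 3
  1 × S: 1 H
  Total hydrogens = 28.
Molecular formula: C13H28S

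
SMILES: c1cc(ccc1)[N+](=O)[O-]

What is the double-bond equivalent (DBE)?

5

Molecular formula from the SMILES: C6H5NO2.
DoU = (2C + 2 + N − H − X)/2 = (2·6 + 2 + 1 − 5 − 0)/2 = 10/2 = 5.
(Structurally: 1 ring(s) + 4 π bond(s) = 5.)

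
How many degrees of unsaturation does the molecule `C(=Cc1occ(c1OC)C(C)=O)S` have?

Molecular formula from the SMILES: C9H10O3S.
DoU = (2C + 2 + N − H − X)/2 = (2·9 + 2 + 0 − 10 − 0)/2 = 10/2 = 5.
(Structurally: 1 ring(s) + 4 π bond(s) = 5.)

5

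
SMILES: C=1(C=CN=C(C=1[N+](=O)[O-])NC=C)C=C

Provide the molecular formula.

Heavy atoms from the SMILES: 9 C, 3 N, 2 O.
Implicit hydrogens by atom environment:
  3 × C (aromatic): no H
  2 × C: 2 H each → 4
  2 × C (aromatic): 1 H each → 2
  2 × C: 1 H each → 2
  1 × N: 1 H
  1 × N (aromatic): no H
  1 × N (charge +1): no H
  1 × O: no H
  1 × O (charge -1): no H
  Total hydrogens = 9.
Molecular formula: C9H9N3O2

C9H9N3O2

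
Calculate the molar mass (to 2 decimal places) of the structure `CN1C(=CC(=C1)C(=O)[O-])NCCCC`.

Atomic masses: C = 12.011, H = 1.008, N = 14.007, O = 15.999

Molecular formula: C10H15N2O2-.
M = 10×12.011 + 15×1.008 + 2×14.007 + 2×15.999 = 195.24 g/mol.

195.24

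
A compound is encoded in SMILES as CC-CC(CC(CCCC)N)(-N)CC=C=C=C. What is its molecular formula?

C15H28N2

Heavy atoms from the SMILES: 15 C, 2 N.
Implicit hydrogens by atom environment:
  8 × C: 2 H each → 16
  3 × C: no H
  2 × C: 3 H each → 6
  2 × C: 1 H each → 2
  2 × N: 2 H each → 4
  Total hydrogens = 28.
Molecular formula: C15H28N2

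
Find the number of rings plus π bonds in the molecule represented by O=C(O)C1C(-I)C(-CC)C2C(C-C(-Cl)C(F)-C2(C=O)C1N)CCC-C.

Molecular formula from the SMILES: C18H28ClFINO3.
DoU = (2C + 2 + N − H − X)/2 = (2·18 + 2 + 1 − 28 − 3)/2 = 8/2 = 4.
(Structurally: 2 ring(s) + 2 π bond(s) = 4.)

4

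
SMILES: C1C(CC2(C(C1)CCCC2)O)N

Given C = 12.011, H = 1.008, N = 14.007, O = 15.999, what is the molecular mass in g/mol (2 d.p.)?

Molecular formula: C10H19NO.
M = 10×12.011 + 19×1.008 + 1×14.007 + 1×15.999 = 169.27 g/mol.

169.27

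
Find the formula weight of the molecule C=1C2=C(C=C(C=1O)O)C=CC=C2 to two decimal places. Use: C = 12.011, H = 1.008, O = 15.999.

Molecular formula: C10H8O2.
M = 10×12.011 + 8×1.008 + 2×15.999 = 160.17 g/mol.

160.17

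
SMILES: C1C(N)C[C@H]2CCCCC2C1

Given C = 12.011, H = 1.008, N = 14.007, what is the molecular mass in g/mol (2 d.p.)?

153.27

Molecular formula: C10H19N.
M = 10×12.011 + 19×1.008 + 1×14.007 = 153.27 g/mol.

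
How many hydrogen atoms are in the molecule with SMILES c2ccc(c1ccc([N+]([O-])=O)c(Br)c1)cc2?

8

Hydrogens are implicit in SMILES; fill each atom to its normal valence:
  8 × C (aromatic): 1 H each → 8
  4 × C (aromatic): no H
  1 × Br: no H
  1 × N (charge +1): no H
  1 × O: no H
  1 × O (charge -1): no H
  Total hydrogens = 8.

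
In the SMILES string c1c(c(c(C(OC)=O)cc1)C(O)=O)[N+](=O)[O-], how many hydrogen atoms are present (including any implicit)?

7

Hydrogens are implicit in SMILES; fill each atom to its normal valence:
  4 × O: no H
  3 × C (aromatic): 1 H each → 3
  3 × C (aromatic): no H
  2 × C: no H
  1 × C: 3 H
  1 × N (charge +1): no H
  1 × O: 1 H
  1 × O (charge -1): no H
  Total hydrogens = 7.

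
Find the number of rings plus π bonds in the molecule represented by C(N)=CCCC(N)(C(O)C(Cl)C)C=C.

Molecular formula from the SMILES: C10H19ClN2O.
DoU = (2C + 2 + N − H − X)/2 = (2·10 + 2 + 2 − 19 − 1)/2 = 4/2 = 2.
(Structurally: 0 ring(s) + 2 π bond(s) = 2.)

2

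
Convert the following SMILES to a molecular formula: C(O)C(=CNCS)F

C4H8FNOS

Heavy atoms from the SMILES: 4 C, 1 F, 1 N, 1 O, 1 S.
Implicit hydrogens by atom environment:
  2 × C: 2 H each → 4
  1 × C: 1 H
  1 × C: no H
  1 × F: no H
  1 × N: 1 H
  1 × O: 1 H
  1 × S: 1 H
  Total hydrogens = 8.
Molecular formula: C4H8FNOS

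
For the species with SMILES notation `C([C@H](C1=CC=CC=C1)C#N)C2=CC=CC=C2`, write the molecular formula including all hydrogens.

Heavy atoms from the SMILES: 15 C, 1 N.
Implicit hydrogens by atom environment:
  10 × C (aromatic): 1 H each → 10
  2 × C (aromatic): no H
  1 × C: 2 H
  1 × C: 1 H
  1 × C: no H
  1 × N: no H
  Total hydrogens = 13.
Molecular formula: C15H13N

C15H13N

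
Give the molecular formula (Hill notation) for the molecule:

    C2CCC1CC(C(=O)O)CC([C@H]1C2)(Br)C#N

Heavy atoms from the SMILES: 1 Br, 12 C, 1 N, 2 O.
Implicit hydrogens by atom environment:
  6 × C: 2 H each → 12
  3 × C: 1 H each → 3
  3 × C: no H
  1 × Br: no H
  1 × N: no H
  1 × O: 1 H
  1 × O: no H
  Total hydrogens = 16.
Molecular formula: C12H16BrNO2

C12H16BrNO2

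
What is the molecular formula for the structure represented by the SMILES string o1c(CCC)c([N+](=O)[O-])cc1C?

C8H11NO3

Heavy atoms from the SMILES: 8 C, 1 N, 3 O.
Implicit hydrogens by atom environment:
  3 × C (aromatic): no H
  2 × C: 3 H each → 6
  2 × C: 2 H each → 4
  1 × C (aromatic): 1 H
  1 × N (charge +1): no H
  1 × O (aromatic): no H
  1 × O: no H
  1 × O (charge -1): no H
  Total hydrogens = 11.
Molecular formula: C8H11NO3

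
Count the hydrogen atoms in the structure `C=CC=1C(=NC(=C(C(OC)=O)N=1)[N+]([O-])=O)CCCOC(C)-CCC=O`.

Hydrogens are implicit in SMILES; fill each atom to its normal valence:
  6 × C: 2 H each → 12
  5 × O: no H
  4 × C (aromatic): no H
  3 × C: 1 H each → 3
  2 × C: 3 H each → 6
  2 × N (aromatic): no H
  1 × C: no H
  1 × N (charge +1): no H
  1 × O (charge -1): no H
  Total hydrogens = 21.

21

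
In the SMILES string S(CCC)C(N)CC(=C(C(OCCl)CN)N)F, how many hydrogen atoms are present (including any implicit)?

21

Hydrogens are implicit in SMILES; fill each atom to its normal valence:
  5 × C: 2 H each → 10
  3 × N: 2 H each → 6
  2 × C: 1 H each → 2
  2 × C: no H
  1 × C: 3 H
  1 × Cl: no H
  1 × F: no H
  1 × O: no H
  1 × S: no H
  Total hydrogens = 21.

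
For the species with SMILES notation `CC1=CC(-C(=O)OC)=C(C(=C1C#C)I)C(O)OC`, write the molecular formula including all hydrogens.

C13H13IO4

Heavy atoms from the SMILES: 13 C, 1 I, 4 O.
Implicit hydrogens by atom environment:
  5 × C (aromatic): no H
  3 × C: 3 H each → 9
  3 × O: no H
  2 × C: 1 H each → 2
  2 × C: no H
  1 × C (aromatic): 1 H
  1 × I: no H
  1 × O: 1 H
  Total hydrogens = 13.
Molecular formula: C13H13IO4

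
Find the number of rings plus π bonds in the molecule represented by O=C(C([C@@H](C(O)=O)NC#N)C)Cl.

4

Molecular formula from the SMILES: C6H7ClN2O3.
DoU = (2C + 2 + N − H − X)/2 = (2·6 + 2 + 2 − 7 − 1)/2 = 8/2 = 4.
(Structurally: 0 ring(s) + 4 π bond(s) = 4.)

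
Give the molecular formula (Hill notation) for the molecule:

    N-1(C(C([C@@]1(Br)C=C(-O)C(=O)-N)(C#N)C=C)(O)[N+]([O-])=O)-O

C9H9BrN4O6

Heavy atoms from the SMILES: 1 Br, 9 C, 4 N, 6 O.
Implicit hydrogens by atom environment:
  6 × C: no H
  3 × O: 1 H each → 3
  2 × C: 1 H each → 2
  2 × N: no H
  2 × O: no H
  1 × Br: no H
  1 × C: 2 H
  1 × N: 2 H
  1 × N (charge +1): no H
  1 × O (charge -1): no H
  Total hydrogens = 9.
Molecular formula: C9H9BrN4O6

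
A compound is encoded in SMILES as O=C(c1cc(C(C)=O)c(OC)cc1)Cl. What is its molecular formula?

C10H9ClO3

Heavy atoms from the SMILES: 10 C, 1 Cl, 3 O.
Implicit hydrogens by atom environment:
  3 × C (aromatic): 1 H each → 3
  3 × C (aromatic): no H
  3 × O: no H
  2 × C: 3 H each → 6
  2 × C: no H
  1 × Cl: no H
  Total hydrogens = 9.
Molecular formula: C10H9ClO3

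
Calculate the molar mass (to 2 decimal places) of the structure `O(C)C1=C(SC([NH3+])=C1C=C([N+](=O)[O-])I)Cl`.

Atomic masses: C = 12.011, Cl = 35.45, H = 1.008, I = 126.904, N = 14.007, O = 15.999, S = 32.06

Molecular formula: C7H7ClIN2O3S+.
M = 7×12.011 + 1×35.45 + 7×1.008 + 1×126.904 + 2×14.007 + 3×15.999 + 1×32.06 = 361.56 g/mol.

361.56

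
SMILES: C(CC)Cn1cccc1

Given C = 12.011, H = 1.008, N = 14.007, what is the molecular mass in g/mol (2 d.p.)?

123.20

Molecular formula: C8H13N.
M = 8×12.011 + 13×1.008 + 1×14.007 = 123.20 g/mol.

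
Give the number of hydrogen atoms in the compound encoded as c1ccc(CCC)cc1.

Hydrogens are implicit in SMILES; fill each atom to its normal valence:
  5 × C (aromatic): 1 H each → 5
  2 × C: 2 H each → 4
  1 × C: 3 H
  1 × C (aromatic): no H
  Total hydrogens = 12.

12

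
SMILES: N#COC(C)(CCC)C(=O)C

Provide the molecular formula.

C8H13NO2

Heavy atoms from the SMILES: 8 C, 1 N, 2 O.
Implicit hydrogens by atom environment:
  3 × C: 3 H each → 9
  3 × C: no H
  2 × C: 2 H each → 4
  2 × O: no H
  1 × N: no H
  Total hydrogens = 13.
Molecular formula: C8H13NO2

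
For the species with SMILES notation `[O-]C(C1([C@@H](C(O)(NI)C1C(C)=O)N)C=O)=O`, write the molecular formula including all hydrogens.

C8H10IN2O5-

Heavy atoms from the SMILES: 8 C, 1 I, 2 N, 5 O.
Implicit hydrogens by atom environment:
  4 × C: no H
  3 × C: 1 H each → 3
  3 × O: no H
  1 × C: 3 H
  1 × I: no H
  1 × N: 2 H
  1 × N: 1 H
  1 × O: 1 H
  1 × O (charge -1): no H
  Total hydrogens = 10.
Net charge -1.
Molecular formula: C8H10IN2O5-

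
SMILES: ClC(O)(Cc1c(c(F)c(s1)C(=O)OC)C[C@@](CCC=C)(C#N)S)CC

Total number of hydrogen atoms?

Hydrogens are implicit in SMILES; fill each atom to its normal valence:
  6 × C: 2 H each → 12
  4 × C (aromatic): no H
  4 × C: no H
  2 × C: 3 H each → 6
  2 × O: no H
  1 × C: 1 H
  1 × Cl: no H
  1 × F: no H
  1 × N: no H
  1 × O: 1 H
  1 × S: 1 H
  1 × S (aromatic): no H
  Total hydrogens = 21.

21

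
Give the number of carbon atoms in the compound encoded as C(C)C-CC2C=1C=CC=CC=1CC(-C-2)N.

14

The symbol for carbon appears 14 times in the SMILES.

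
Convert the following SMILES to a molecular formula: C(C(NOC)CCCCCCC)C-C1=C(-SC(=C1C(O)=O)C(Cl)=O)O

Heavy atoms from the SMILES: 17 C, 1 Cl, 1 N, 5 O, 1 S.
Implicit hydrogens by atom environment:
  8 × C: 2 H each → 16
  4 × C (aromatic): no H
  3 × O: no H
  2 × C: 3 H each → 6
  2 × C: no H
  2 × O: 1 H each → 2
  1 × C: 1 H
  1 × Cl: no H
  1 × N: 1 H
  1 × S (aromatic): no H
  Total hydrogens = 26.
Molecular formula: C17H26ClNO5S

C17H26ClNO5S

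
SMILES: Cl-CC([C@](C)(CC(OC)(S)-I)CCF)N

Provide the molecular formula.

C9H18ClFINOS

Heavy atoms from the SMILES: 9 C, 1 Cl, 1 F, 1 I, 1 N, 1 O, 1 S.
Implicit hydrogens by atom environment:
  4 × C: 2 H each → 8
  2 × C: 3 H each → 6
  2 × C: no H
  1 × C: 1 H
  1 × Cl: no H
  1 × F: no H
  1 × I: no H
  1 × N: 2 H
  1 × O: no H
  1 × S: 1 H
  Total hydrogens = 18.
Molecular formula: C9H18ClFINOS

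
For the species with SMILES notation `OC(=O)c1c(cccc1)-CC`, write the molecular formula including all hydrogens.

Heavy atoms from the SMILES: 9 C, 2 O.
Implicit hydrogens by atom environment:
  4 × C (aromatic): 1 H each → 4
  2 × C (aromatic): no H
  1 × C: 3 H
  1 × C: 2 H
  1 × C: no H
  1 × O: 1 H
  1 × O: no H
  Total hydrogens = 10.
Molecular formula: C9H10O2

C9H10O2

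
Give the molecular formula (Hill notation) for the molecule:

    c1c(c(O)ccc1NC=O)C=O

Heavy atoms from the SMILES: 8 C, 1 N, 3 O.
Implicit hydrogens by atom environment:
  3 × C (aromatic): 1 H each → 3
  3 × C (aromatic): no H
  2 × C: 1 H each → 2
  2 × O: no H
  1 × N: 1 H
  1 × O: 1 H
  Total hydrogens = 7.
Molecular formula: C8H7NO3

C8H7NO3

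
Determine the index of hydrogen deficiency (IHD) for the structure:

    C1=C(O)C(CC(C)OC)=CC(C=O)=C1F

5

Molecular formula from the SMILES: C11H13FO3.
DoU = (2C + 2 + N − H − X)/2 = (2·11 + 2 + 0 − 13 − 1)/2 = 10/2 = 5.
(Structurally: 1 ring(s) + 4 π bond(s) = 5.)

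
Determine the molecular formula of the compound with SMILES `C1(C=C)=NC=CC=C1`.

C7H7N

Heavy atoms from the SMILES: 7 C, 1 N.
Implicit hydrogens by atom environment:
  4 × C (aromatic): 1 H each → 4
  1 × C: 2 H
  1 × C: 1 H
  1 × C (aromatic): no H
  1 × N (aromatic): no H
  Total hydrogens = 7.
Molecular formula: C7H7N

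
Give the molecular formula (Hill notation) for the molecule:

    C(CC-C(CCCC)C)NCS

Heavy atoms from the SMILES: 10 C, 1 N, 1 S.
Implicit hydrogens by atom environment:
  7 × C: 2 H each → 14
  2 × C: 3 H each → 6
  1 × C: 1 H
  1 × N: 1 H
  1 × S: 1 H
  Total hydrogens = 23.
Molecular formula: C10H23NS

C10H23NS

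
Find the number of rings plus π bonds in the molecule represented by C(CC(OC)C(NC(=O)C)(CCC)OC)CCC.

1

Molecular formula from the SMILES: C14H29NO3.
DoU = (2C + 2 + N − H − X)/2 = (2·14 + 2 + 1 − 29 − 0)/2 = 2/2 = 1.
(Structurally: 0 ring(s) + 1 π bond(s) = 1.)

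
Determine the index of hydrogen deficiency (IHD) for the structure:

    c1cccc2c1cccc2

Molecular formula from the SMILES: C10H8.
DoU = (2C + 2 + N − H − X)/2 = (2·10 + 2 + 0 − 8 − 0)/2 = 14/2 = 7.
(Structurally: 2 ring(s) + 5 π bond(s) = 7.)

7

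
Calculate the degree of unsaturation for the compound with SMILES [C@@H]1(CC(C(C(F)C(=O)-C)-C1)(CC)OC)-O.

2

Molecular formula from the SMILES: C11H19FO3.
DoU = (2C + 2 + N − H − X)/2 = (2·11 + 2 + 0 − 19 − 1)/2 = 4/2 = 2.
(Structurally: 1 ring(s) + 1 π bond(s) = 2.)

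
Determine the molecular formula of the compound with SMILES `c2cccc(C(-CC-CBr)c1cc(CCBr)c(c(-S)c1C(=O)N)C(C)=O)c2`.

Heavy atoms from the SMILES: 2 Br, 21 C, 1 N, 2 O, 1 S.
Implicit hydrogens by atom environment:
  6 × C (aromatic): 1 H each → 6
  6 × C (aromatic): no H
  5 × C: 2 H each → 10
  2 × Br: no H
  2 × C: no H
  2 × O: no H
  1 × C: 3 H
  1 × C: 1 H
  1 × N: 2 H
  1 × S: 1 H
  Total hydrogens = 23.
Molecular formula: C21H23Br2NO2S

C21H23Br2NO2S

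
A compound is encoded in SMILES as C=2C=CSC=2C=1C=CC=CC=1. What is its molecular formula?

Heavy atoms from the SMILES: 10 C, 1 S.
Implicit hydrogens by atom environment:
  8 × C (aromatic): 1 H each → 8
  2 × C (aromatic): no H
  1 × S (aromatic): no H
  Total hydrogens = 8.
Molecular formula: C10H8S

C10H8S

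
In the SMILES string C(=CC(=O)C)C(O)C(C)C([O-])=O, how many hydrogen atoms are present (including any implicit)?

11

Hydrogens are implicit in SMILES; fill each atom to its normal valence:
  4 × C: 1 H each → 4
  2 × C: 3 H each → 6
  2 × C: no H
  2 × O: no H
  1 × O: 1 H
  1 × O (charge -1): no H
  Total hydrogens = 11.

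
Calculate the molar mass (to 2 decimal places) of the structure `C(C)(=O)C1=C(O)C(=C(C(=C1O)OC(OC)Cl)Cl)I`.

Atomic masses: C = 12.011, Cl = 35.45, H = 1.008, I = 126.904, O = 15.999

406.98

Molecular formula: C10H9Cl2IO5.
M = 10×12.011 + 2×35.45 + 9×1.008 + 1×126.904 + 5×15.999 = 406.98 g/mol.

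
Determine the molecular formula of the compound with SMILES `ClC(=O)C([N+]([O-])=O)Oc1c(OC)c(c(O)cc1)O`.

C9H8ClNO7

Heavy atoms from the SMILES: 9 C, 1 Cl, 1 N, 7 O.
Implicit hydrogens by atom environment:
  4 × C (aromatic): no H
  4 × O: no H
  2 × C (aromatic): 1 H each → 2
  2 × O: 1 H each → 2
  1 × C: 3 H
  1 × C: 1 H
  1 × C: no H
  1 × Cl: no H
  1 × N (charge +1): no H
  1 × O (charge -1): no H
  Total hydrogens = 8.
Molecular formula: C9H8ClNO7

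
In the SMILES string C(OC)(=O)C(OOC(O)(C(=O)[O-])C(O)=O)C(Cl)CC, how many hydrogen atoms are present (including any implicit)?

Hydrogens are implicit in SMILES; fill each atom to its normal valence:
  6 × O: no H
  4 × C: no H
  2 × C: 3 H each → 6
  2 × C: 1 H each → 2
  2 × O: 1 H each → 2
  1 × C: 2 H
  1 × Cl: no H
  1 × O (charge -1): no H
  Total hydrogens = 12.

12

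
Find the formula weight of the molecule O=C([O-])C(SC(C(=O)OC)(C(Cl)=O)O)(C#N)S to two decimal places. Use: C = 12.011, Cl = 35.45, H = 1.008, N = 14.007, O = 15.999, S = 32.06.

Molecular formula: C7H5ClNO6S2-.
M = 7×12.011 + 1×35.45 + 5×1.008 + 1×14.007 + 6×15.999 + 2×32.06 = 298.69 g/mol.

298.69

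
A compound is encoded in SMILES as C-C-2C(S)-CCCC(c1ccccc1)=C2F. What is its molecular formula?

Heavy atoms from the SMILES: 14 C, 1 F, 1 S.
Implicit hydrogens by atom environment:
  5 × C (aromatic): 1 H each → 5
  3 × C: 2 H each → 6
  2 × C: 1 H each → 2
  2 × C: no H
  1 × C: 3 H
  1 × C (aromatic): no H
  1 × F: no H
  1 × S: 1 H
  Total hydrogens = 17.
Molecular formula: C14H17FS

C14H17FS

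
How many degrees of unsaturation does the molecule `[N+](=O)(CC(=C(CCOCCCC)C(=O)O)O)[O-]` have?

Molecular formula from the SMILES: C10H17NO6.
DoU = (2C + 2 + N − H − X)/2 = (2·10 + 2 + 1 − 17 − 0)/2 = 6/2 = 3.
(Structurally: 0 ring(s) + 3 π bond(s) = 3.)

3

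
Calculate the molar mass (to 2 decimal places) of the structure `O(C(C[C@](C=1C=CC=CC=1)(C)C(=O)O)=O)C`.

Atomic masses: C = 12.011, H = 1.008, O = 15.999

Molecular formula: C12H14O4.
M = 12×12.011 + 14×1.008 + 4×15.999 = 222.24 g/mol.

222.24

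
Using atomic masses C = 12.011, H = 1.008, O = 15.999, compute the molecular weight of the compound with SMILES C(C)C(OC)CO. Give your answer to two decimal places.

104.15

Molecular formula: C5H12O2.
M = 5×12.011 + 12×1.008 + 2×15.999 = 104.15 g/mol.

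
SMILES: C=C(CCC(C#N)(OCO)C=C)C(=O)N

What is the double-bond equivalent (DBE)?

Molecular formula from the SMILES: C10H14N2O3.
DoU = (2C + 2 + N − H − X)/2 = (2·10 + 2 + 2 − 14 − 0)/2 = 10/2 = 5.
(Structurally: 0 ring(s) + 5 π bond(s) = 5.)

5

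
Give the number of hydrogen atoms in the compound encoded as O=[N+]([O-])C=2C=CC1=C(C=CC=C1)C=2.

Hydrogens are implicit in SMILES; fill each atom to its normal valence:
  7 × C (aromatic): 1 H each → 7
  3 × C (aromatic): no H
  1 × N (charge +1): no H
  1 × O: no H
  1 × O (charge -1): no H
  Total hydrogens = 7.

7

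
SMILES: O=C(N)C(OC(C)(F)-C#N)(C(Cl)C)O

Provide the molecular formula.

C7H10ClFN2O3

Heavy atoms from the SMILES: 7 C, 1 Cl, 1 F, 2 N, 3 O.
Implicit hydrogens by atom environment:
  4 × C: no H
  2 × C: 3 H each → 6
  2 × O: no H
  1 × C: 1 H
  1 × Cl: no H
  1 × F: no H
  1 × N: 2 H
  1 × N: no H
  1 × O: 1 H
  Total hydrogens = 10.
Molecular formula: C7H10ClFN2O3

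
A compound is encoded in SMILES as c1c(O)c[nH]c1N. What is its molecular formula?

Heavy atoms from the SMILES: 4 C, 2 N, 1 O.
Implicit hydrogens by atom environment:
  2 × C (aromatic): 1 H each → 2
  2 × C (aromatic): no H
  1 × N: 2 H
  1 × N (aromatic): 1 H
  1 × O: 1 H
  Total hydrogens = 6.
Molecular formula: C4H6N2O

C4H6N2O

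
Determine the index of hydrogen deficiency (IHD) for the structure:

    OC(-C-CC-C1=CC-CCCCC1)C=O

3

Molecular formula from the SMILES: C13H22O2.
DoU = (2C + 2 + N − H − X)/2 = (2·13 + 2 + 0 − 22 − 0)/2 = 6/2 = 3.
(Structurally: 1 ring(s) + 2 π bond(s) = 3.)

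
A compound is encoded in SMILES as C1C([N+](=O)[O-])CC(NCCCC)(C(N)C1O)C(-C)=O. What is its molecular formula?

C12H23N3O4

Heavy atoms from the SMILES: 12 C, 3 N, 4 O.
Implicit hydrogens by atom environment:
  5 × C: 2 H each → 10
  3 × C: 1 H each → 3
  2 × C: 3 H each → 6
  2 × C: no H
  2 × O: no H
  1 × N: 2 H
  1 × N: 1 H
  1 × N (charge +1): no H
  1 × O: 1 H
  1 × O (charge -1): no H
  Total hydrogens = 23.
Molecular formula: C12H23N3O4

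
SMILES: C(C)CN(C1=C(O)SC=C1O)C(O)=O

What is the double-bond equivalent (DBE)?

Molecular formula from the SMILES: C8H11NO4S.
DoU = (2C + 2 + N − H − X)/2 = (2·8 + 2 + 1 − 11 − 0)/2 = 8/2 = 4.
(Structurally: 1 ring(s) + 3 π bond(s) = 4.)

4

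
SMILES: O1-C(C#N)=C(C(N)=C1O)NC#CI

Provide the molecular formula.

C7H4IN3O2

Heavy atoms from the SMILES: 7 C, 1 I, 3 N, 2 O.
Implicit hydrogens by atom environment:
  4 × C (aromatic): no H
  3 × C: no H
  1 × I: no H
  1 × N: 2 H
  1 × N: 1 H
  1 × N: no H
  1 × O: 1 H
  1 × O (aromatic): no H
  Total hydrogens = 4.
Molecular formula: C7H4IN3O2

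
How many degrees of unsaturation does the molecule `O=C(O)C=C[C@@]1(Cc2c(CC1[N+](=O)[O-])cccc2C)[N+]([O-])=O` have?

9

Molecular formula from the SMILES: C14H14N2O6.
DoU = (2C + 2 + N − H − X)/2 = (2·14 + 2 + 2 − 14 − 0)/2 = 18/2 = 9.
(Structurally: 2 ring(s) + 7 π bond(s) = 9.)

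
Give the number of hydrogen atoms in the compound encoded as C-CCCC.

Hydrogens are implicit in SMILES; fill each atom to its normal valence:
  3 × C: 2 H each → 6
  2 × C: 3 H each → 6
  Total hydrogens = 12.

12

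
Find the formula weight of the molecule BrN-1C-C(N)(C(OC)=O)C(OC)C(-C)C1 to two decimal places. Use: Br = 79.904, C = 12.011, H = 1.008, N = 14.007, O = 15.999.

281.15

Molecular formula: C9H17BrN2O3.
M = 1×79.904 + 9×12.011 + 17×1.008 + 2×14.007 + 3×15.999 = 281.15 g/mol.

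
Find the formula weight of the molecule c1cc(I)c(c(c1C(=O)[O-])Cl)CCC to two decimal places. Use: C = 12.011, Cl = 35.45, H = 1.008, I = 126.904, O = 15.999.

Molecular formula: C10H9ClIO2-.
M = 10×12.011 + 1×35.45 + 9×1.008 + 1×126.904 + 2×15.999 = 323.53 g/mol.

323.53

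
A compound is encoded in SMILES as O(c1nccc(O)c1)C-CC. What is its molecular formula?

C8H11NO2

Heavy atoms from the SMILES: 8 C, 1 N, 2 O.
Implicit hydrogens by atom environment:
  3 × C (aromatic): 1 H each → 3
  2 × C: 2 H each → 4
  2 × C (aromatic): no H
  1 × C: 3 H
  1 × N (aromatic): no H
  1 × O: 1 H
  1 × O: no H
  Total hydrogens = 11.
Molecular formula: C8H11NO2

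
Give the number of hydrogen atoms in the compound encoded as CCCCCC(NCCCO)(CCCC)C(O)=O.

29

Hydrogens are implicit in SMILES; fill each atom to its normal valence:
  10 × C: 2 H each → 20
  2 × C: 3 H each → 6
  2 × C: no H
  2 × O: 1 H each → 2
  1 × N: 1 H
  1 × O: no H
  Total hydrogens = 29.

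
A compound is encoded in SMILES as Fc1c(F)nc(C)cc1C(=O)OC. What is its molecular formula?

Heavy atoms from the SMILES: 8 C, 2 F, 1 N, 2 O.
Implicit hydrogens by atom environment:
  4 × C (aromatic): no H
  2 × C: 3 H each → 6
  2 × F: no H
  2 × O: no H
  1 × C (aromatic): 1 H
  1 × C: no H
  1 × N (aromatic): no H
  Total hydrogens = 7.
Molecular formula: C8H7F2NO2

C8H7F2NO2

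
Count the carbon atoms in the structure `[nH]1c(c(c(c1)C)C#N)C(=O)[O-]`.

7

The symbol for carbon appears 7 times in the SMILES. Lowercase c denotes aromatic carbon and counts toward C.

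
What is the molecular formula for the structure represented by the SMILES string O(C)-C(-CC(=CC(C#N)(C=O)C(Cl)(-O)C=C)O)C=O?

C12H14ClNO5

Heavy atoms from the SMILES: 12 C, 1 Cl, 1 N, 5 O.
Implicit hydrogens by atom environment:
  5 × C: 1 H each → 5
  4 × C: no H
  3 × O: no H
  2 × C: 2 H each → 4
  2 × O: 1 H each → 2
  1 × C: 3 H
  1 × Cl: no H
  1 × N: no H
  Total hydrogens = 14.
Molecular formula: C12H14ClNO5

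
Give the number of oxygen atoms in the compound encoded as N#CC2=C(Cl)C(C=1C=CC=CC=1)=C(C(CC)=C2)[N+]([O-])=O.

The symbol for oxygen appears 2 times in the SMILES.

2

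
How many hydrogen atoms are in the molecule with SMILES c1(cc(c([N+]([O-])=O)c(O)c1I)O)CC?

8

Hydrogens are implicit in SMILES; fill each atom to its normal valence:
  5 × C (aromatic): no H
  2 × O: 1 H each → 2
  1 × C: 3 H
  1 × C: 2 H
  1 × C (aromatic): 1 H
  1 × I: no H
  1 × N (charge +1): no H
  1 × O: no H
  1 × O (charge -1): no H
  Total hydrogens = 8.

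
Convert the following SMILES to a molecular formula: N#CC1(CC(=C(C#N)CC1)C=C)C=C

C12H12N2

Heavy atoms from the SMILES: 12 C, 2 N.
Implicit hydrogens by atom environment:
  5 × C: 2 H each → 10
  5 × C: no H
  2 × C: 1 H each → 2
  2 × N: no H
  Total hydrogens = 12.
Molecular formula: C12H12N2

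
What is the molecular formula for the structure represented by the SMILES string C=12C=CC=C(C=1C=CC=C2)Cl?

Heavy atoms from the SMILES: 10 C, 1 Cl.
Implicit hydrogens by atom environment:
  7 × C (aromatic): 1 H each → 7
  3 × C (aromatic): no H
  1 × Cl: no H
  Total hydrogens = 7.
Molecular formula: C10H7Cl

C10H7Cl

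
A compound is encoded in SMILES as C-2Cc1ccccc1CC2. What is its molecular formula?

C10H12

Heavy atoms from the SMILES: 10 C.
Implicit hydrogens by atom environment:
  4 × C: 2 H each → 8
  4 × C (aromatic): 1 H each → 4
  2 × C (aromatic): no H
  Total hydrogens = 12.
Molecular formula: C10H12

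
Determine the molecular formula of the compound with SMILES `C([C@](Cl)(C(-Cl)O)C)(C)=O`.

C5H8Cl2O2

Heavy atoms from the SMILES: 5 C, 2 Cl, 2 O.
Implicit hydrogens by atom environment:
  2 × C: 3 H each → 6
  2 × C: no H
  2 × Cl: no H
  1 × C: 1 H
  1 × O: 1 H
  1 × O: no H
  Total hydrogens = 8.
Molecular formula: C5H8Cl2O2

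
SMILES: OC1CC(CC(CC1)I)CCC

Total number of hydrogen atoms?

19

Hydrogens are implicit in SMILES; fill each atom to its normal valence:
  6 × C: 2 H each → 12
  3 × C: 1 H each → 3
  1 × C: 3 H
  1 × I: no H
  1 × O: 1 H
  Total hydrogens = 19.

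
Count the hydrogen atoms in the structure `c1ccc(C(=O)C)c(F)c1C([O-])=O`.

Hydrogens are implicit in SMILES; fill each atom to its normal valence:
  3 × C (aromatic): 1 H each → 3
  3 × C (aromatic): no H
  2 × C: no H
  2 × O: no H
  1 × C: 3 H
  1 × F: no H
  1 × O (charge -1): no H
  Total hydrogens = 6.

6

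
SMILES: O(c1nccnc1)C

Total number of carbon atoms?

The symbol for carbon appears 5 times in the SMILES. Lowercase c denotes aromatic carbon and counts toward C.

5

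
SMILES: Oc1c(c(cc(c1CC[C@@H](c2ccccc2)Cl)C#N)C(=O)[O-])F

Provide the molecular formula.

Heavy atoms from the SMILES: 17 C, 1 Cl, 1 F, 1 N, 3 O.
Implicit hydrogens by atom environment:
  6 × C (aromatic): 1 H each → 6
  6 × C (aromatic): no H
  2 × C: 2 H each → 4
  2 × C: no H
  1 × C: 1 H
  1 × Cl: no H
  1 × F: no H
  1 × N: no H
  1 × O: 1 H
  1 × O: no H
  1 × O (charge -1): no H
  Total hydrogens = 12.
Net charge -1.
Molecular formula: C17H12ClFNO3-

C17H12ClFNO3-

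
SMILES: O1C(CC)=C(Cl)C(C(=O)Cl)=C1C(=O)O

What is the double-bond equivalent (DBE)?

Molecular formula from the SMILES: C8H6Cl2O4.
DoU = (2C + 2 + N − H − X)/2 = (2·8 + 2 + 0 − 6 − 2)/2 = 10/2 = 5.
(Structurally: 1 ring(s) + 4 π bond(s) = 5.)

5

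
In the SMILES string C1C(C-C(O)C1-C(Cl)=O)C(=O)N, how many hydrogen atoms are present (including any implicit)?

10

Hydrogens are implicit in SMILES; fill each atom to its normal valence:
  3 × C: 1 H each → 3
  2 × C: 2 H each → 4
  2 × C: no H
  2 × O: no H
  1 × Cl: no H
  1 × N: 2 H
  1 × O: 1 H
  Total hydrogens = 10.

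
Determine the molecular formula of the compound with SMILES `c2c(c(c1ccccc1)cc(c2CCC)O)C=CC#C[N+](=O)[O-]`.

Heavy atoms from the SMILES: 19 C, 1 N, 3 O.
Implicit hydrogens by atom environment:
  7 × C (aromatic): 1 H each → 7
  5 × C (aromatic): no H
  2 × C: 2 H each → 4
  2 × C: 1 H each → 2
  2 × C: no H
  1 × C: 3 H
  1 × N (charge +1): no H
  1 × O: 1 H
  1 × O: no H
  1 × O (charge -1): no H
  Total hydrogens = 17.
Molecular formula: C19H17NO3

C19H17NO3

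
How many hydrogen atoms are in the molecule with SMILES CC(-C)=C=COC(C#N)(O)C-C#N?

10

Hydrogens are implicit in SMILES; fill each atom to its normal valence:
  5 × C: no H
  2 × C: 3 H each → 6
  2 × N: no H
  1 × C: 2 H
  1 × C: 1 H
  1 × O: 1 H
  1 × O: no H
  Total hydrogens = 10.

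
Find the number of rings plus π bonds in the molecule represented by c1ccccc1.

4

Molecular formula from the SMILES: C6H6.
DoU = (2C + 2 + N − H − X)/2 = (2·6 + 2 + 0 − 6 − 0)/2 = 8/2 = 4.
(Structurally: 1 ring(s) + 3 π bond(s) = 4.)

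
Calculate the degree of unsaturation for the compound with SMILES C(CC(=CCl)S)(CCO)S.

Molecular formula from the SMILES: C6H11ClOS2.
DoU = (2C + 2 + N − H − X)/2 = (2·6 + 2 + 0 − 11 − 1)/2 = 2/2 = 1.
(Structurally: 0 ring(s) + 1 π bond(s) = 1.)

1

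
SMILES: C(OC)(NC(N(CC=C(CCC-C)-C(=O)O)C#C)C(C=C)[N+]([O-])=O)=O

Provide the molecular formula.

Heavy atoms from the SMILES: 16 C, 3 N, 6 O.
Implicit hydrogens by atom environment:
  5 × C: 2 H each → 10
  5 × C: 1 H each → 5
  4 × C: no H
  4 × O: no H
  2 × C: 3 H each → 6
  1 × N: 1 H
  1 × N: no H
  1 × N (charge +1): no H
  1 × O: 1 H
  1 × O (charge -1): no H
  Total hydrogens = 23.
Molecular formula: C16H23N3O6

C16H23N3O6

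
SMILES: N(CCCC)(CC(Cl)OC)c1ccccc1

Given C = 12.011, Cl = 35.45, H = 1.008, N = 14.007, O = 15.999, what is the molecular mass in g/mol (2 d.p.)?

241.76

Molecular formula: C13H20ClNO.
M = 13×12.011 + 1×35.45 + 20×1.008 + 1×14.007 + 1×15.999 = 241.76 g/mol.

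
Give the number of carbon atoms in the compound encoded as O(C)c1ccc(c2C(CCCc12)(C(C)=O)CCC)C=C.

18

The symbol for carbon appears 18 times in the SMILES. Lowercase c denotes aromatic carbon and counts toward C.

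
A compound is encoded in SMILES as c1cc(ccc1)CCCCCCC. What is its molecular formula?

Heavy atoms from the SMILES: 13 C.
Implicit hydrogens by atom environment:
  6 × C: 2 H each → 12
  5 × C (aromatic): 1 H each → 5
  1 × C: 3 H
  1 × C (aromatic): no H
  Total hydrogens = 20.
Molecular formula: C13H20

C13H20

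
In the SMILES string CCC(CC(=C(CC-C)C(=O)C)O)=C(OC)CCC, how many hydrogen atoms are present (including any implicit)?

Hydrogens are implicit in SMILES; fill each atom to its normal valence:
  6 × C: 2 H each → 12
  5 × C: 3 H each → 15
  5 × C: no H
  2 × O: no H
  1 × O: 1 H
  Total hydrogens = 28.

28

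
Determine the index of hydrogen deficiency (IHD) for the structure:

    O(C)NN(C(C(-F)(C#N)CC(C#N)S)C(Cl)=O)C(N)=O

6

Molecular formula from the SMILES: C9H11ClFN5O3S.
DoU = (2C + 2 + N − H − X)/2 = (2·9 + 2 + 5 − 11 − 2)/2 = 12/2 = 6.
(Structurally: 0 ring(s) + 6 π bond(s) = 6.)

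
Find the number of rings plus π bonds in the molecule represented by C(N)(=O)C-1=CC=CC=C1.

5

Molecular formula from the SMILES: C7H7NO.
DoU = (2C + 2 + N − H − X)/2 = (2·7 + 2 + 1 − 7 − 0)/2 = 10/2 = 5.
(Structurally: 1 ring(s) + 4 π bond(s) = 5.)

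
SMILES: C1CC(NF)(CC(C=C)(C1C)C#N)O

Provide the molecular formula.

C10H15FN2O

Heavy atoms from the SMILES: 10 C, 1 F, 2 N, 1 O.
Implicit hydrogens by atom environment:
  4 × C: 2 H each → 8
  3 × C: no H
  2 × C: 1 H each → 2
  1 × C: 3 H
  1 × F: no H
  1 × N: 1 H
  1 × N: no H
  1 × O: 1 H
  Total hydrogens = 15.
Molecular formula: C10H15FN2O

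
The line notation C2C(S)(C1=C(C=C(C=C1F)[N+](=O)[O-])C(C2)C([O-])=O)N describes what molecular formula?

C11H10FN2O4S-

Heavy atoms from the SMILES: 11 C, 1 F, 2 N, 4 O, 1 S.
Implicit hydrogens by atom environment:
  4 × C (aromatic): no H
  2 × C: 2 H each → 4
  2 × C (aromatic): 1 H each → 2
  2 × C: no H
  2 × O: no H
  2 × O (charge -1): no H
  1 × C: 1 H
  1 × F: no H
  1 × N: 2 H
  1 × N (charge +1): no H
  1 × S: 1 H
  Total hydrogens = 10.
Net charge -1.
Molecular formula: C11H10FN2O4S-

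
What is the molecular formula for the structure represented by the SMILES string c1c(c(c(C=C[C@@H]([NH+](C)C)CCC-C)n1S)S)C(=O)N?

C14H24N3OS2+

Heavy atoms from the SMILES: 14 C, 3 N, 1 O, 2 S.
Implicit hydrogens by atom environment:
  3 × C: 3 H each → 9
  3 × C: 2 H each → 6
  3 × C: 1 H each → 3
  3 × C (aromatic): no H
  2 × S: 1 H each → 2
  1 × C (aromatic): 1 H
  1 × C: no H
  1 × N: 2 H
  1 × N (charge +1): 1 H
  1 × N (aromatic): no H
  1 × O: no H
  Total hydrogens = 24.
Net charge +1.
Molecular formula: C14H24N3OS2+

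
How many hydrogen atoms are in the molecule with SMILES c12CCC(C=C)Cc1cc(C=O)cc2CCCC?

22

Hydrogens are implicit in SMILES; fill each atom to its normal valence:
  7 × C: 2 H each → 14
  4 × C (aromatic): no H
  3 × C: 1 H each → 3
  2 × C (aromatic): 1 H each → 2
  1 × C: 3 H
  1 × O: no H
  Total hydrogens = 22.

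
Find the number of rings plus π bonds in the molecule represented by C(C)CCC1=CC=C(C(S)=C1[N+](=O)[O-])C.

Molecular formula from the SMILES: C11H15NO2S.
DoU = (2C + 2 + N − H − X)/2 = (2·11 + 2 + 1 − 15 − 0)/2 = 10/2 = 5.
(Structurally: 1 ring(s) + 4 π bond(s) = 5.)

5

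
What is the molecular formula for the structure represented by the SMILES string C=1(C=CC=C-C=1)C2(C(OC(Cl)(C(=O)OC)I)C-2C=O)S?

Heavy atoms from the SMILES: 13 C, 1 Cl, 1 I, 4 O, 1 S.
Implicit hydrogens by atom environment:
  5 × C (aromatic): 1 H each → 5
  4 × O: no H
  3 × C: 1 H each → 3
  3 × C: no H
  1 × C: 3 H
  1 × C (aromatic): no H
  1 × Cl: no H
  1 × I: no H
  1 × S: 1 H
  Total hydrogens = 12.
Molecular formula: C13H12ClIO4S

C13H12ClIO4S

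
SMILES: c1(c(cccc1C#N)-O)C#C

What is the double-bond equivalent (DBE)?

8

Molecular formula from the SMILES: C9H5NO.
DoU = (2C + 2 + N − H − X)/2 = (2·9 + 2 + 1 − 5 − 0)/2 = 16/2 = 8.
(Structurally: 1 ring(s) + 7 π bond(s) = 8.)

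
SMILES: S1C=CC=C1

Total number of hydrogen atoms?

4

Hydrogens are implicit in SMILES; fill each atom to its normal valence:
  4 × C (aromatic): 1 H each → 4
  1 × S (aromatic): no H
  Total hydrogens = 4.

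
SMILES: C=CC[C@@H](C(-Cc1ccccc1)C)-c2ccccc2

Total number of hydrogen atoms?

22

Hydrogens are implicit in SMILES; fill each atom to its normal valence:
  10 × C (aromatic): 1 H each → 10
  3 × C: 2 H each → 6
  3 × C: 1 H each → 3
  2 × C (aromatic): no H
  1 × C: 3 H
  Total hydrogens = 22.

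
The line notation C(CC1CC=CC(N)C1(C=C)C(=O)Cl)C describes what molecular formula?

C12H18ClNO

Heavy atoms from the SMILES: 12 C, 1 Cl, 1 N, 1 O.
Implicit hydrogens by atom environment:
  5 × C: 1 H each → 5
  4 × C: 2 H each → 8
  2 × C: no H
  1 × C: 3 H
  1 × Cl: no H
  1 × N: 2 H
  1 × O: no H
  Total hydrogens = 18.
Molecular formula: C12H18ClNO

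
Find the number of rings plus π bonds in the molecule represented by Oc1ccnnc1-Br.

4

Molecular formula from the SMILES: C4H3BrN2O.
DoU = (2C + 2 + N − H − X)/2 = (2·4 + 2 + 2 − 3 − 1)/2 = 8/2 = 4.
(Structurally: 1 ring(s) + 3 π bond(s) = 4.)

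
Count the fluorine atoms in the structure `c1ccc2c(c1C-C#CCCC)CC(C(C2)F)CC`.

The symbol for fluorine appears 1 time in the SMILES.

1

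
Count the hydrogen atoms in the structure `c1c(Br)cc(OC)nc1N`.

Hydrogens are implicit in SMILES; fill each atom to its normal valence:
  3 × C (aromatic): no H
  2 × C (aromatic): 1 H each → 2
  1 × Br: no H
  1 × C: 3 H
  1 × N: 2 H
  1 × N (aromatic): no H
  1 × O: no H
  Total hydrogens = 7.

7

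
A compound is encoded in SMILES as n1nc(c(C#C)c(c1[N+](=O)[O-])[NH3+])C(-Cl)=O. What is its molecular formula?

C7H4ClN4O3+

Heavy atoms from the SMILES: 7 C, 1 Cl, 4 N, 3 O.
Implicit hydrogens by atom environment:
  4 × C (aromatic): no H
  2 × C: no H
  2 × N (aromatic): no H
  2 × O: no H
  1 × C: 1 H
  1 × Cl: no H
  1 × N (charge +1): 3 H
  1 × N (charge +1): no H
  1 × O (charge -1): no H
  Total hydrogens = 4.
Net charge +1.
Molecular formula: C7H4ClN4O3+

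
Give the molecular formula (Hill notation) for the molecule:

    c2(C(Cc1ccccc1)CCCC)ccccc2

Heavy atoms from the SMILES: 18 C.
Implicit hydrogens by atom environment:
  10 × C (aromatic): 1 H each → 10
  4 × C: 2 H each → 8
  2 × C (aromatic): no H
  1 × C: 3 H
  1 × C: 1 H
  Total hydrogens = 22.
Molecular formula: C18H22

C18H22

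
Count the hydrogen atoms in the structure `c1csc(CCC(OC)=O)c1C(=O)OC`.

Hydrogens are implicit in SMILES; fill each atom to its normal valence:
  4 × O: no H
  2 × C: 3 H each → 6
  2 × C: 2 H each → 4
  2 × C (aromatic): 1 H each → 2
  2 × C (aromatic): no H
  2 × C: no H
  1 × S (aromatic): no H
  Total hydrogens = 12.

12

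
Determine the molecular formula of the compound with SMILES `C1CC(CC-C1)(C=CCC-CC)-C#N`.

C13H21N

Heavy atoms from the SMILES: 13 C, 1 N.
Implicit hydrogens by atom environment:
  8 × C: 2 H each → 16
  2 × C: 1 H each → 2
  2 × C: no H
  1 × C: 3 H
  1 × N: no H
  Total hydrogens = 21.
Molecular formula: C13H21N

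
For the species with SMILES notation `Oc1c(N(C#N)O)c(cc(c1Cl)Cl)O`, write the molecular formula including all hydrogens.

Heavy atoms from the SMILES: 7 C, 2 Cl, 2 N, 3 O.
Implicit hydrogens by atom environment:
  5 × C (aromatic): no H
  3 × O: 1 H each → 3
  2 × Cl: no H
  2 × N: no H
  1 × C (aromatic): 1 H
  1 × C: no H
  Total hydrogens = 4.
Molecular formula: C7H4Cl2N2O3

C7H4Cl2N2O3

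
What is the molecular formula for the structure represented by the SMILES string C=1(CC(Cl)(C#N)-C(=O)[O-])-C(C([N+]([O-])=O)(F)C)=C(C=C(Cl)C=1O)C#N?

C13H7Cl2FN3O5-

Heavy atoms from the SMILES: 13 C, 2 Cl, 1 F, 3 N, 5 O.
Implicit hydrogens by atom environment:
  5 × C (aromatic): no H
  5 × C: no H
  2 × Cl: no H
  2 × N: no H
  2 × O: no H
  2 × O (charge -1): no H
  1 × C: 3 H
  1 × C: 2 H
  1 × C (aromatic): 1 H
  1 × F: no H
  1 × N (charge +1): no H
  1 × O: 1 H
  Total hydrogens = 7.
Net charge -1.
Molecular formula: C13H7Cl2FN3O5-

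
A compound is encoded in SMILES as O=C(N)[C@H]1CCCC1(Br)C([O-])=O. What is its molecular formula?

Heavy atoms from the SMILES: 1 Br, 7 C, 1 N, 3 O.
Implicit hydrogens by atom environment:
  3 × C: 2 H each → 6
  3 × C: no H
  2 × O: no H
  1 × Br: no H
  1 × C: 1 H
  1 × N: 2 H
  1 × O (charge -1): no H
  Total hydrogens = 9.
Net charge -1.
Molecular formula: C7H9BrNO3-

C7H9BrNO3-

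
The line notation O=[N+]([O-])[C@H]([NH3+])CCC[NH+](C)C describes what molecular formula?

[C6H17N3O2]2+

Heavy atoms from the SMILES: 6 C, 3 N, 2 O.
Implicit hydrogens by atom environment:
  3 × C: 2 H each → 6
  2 × C: 3 H each → 6
  1 × C: 1 H
  1 × N (charge +1): 3 H
  1 × N (charge +1): 1 H
  1 × N (charge +1): no H
  1 × O: no H
  1 × O (charge -1): no H
  Total hydrogens = 17.
Net charge +2.
Molecular formula: [C6H17N3O2]2+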